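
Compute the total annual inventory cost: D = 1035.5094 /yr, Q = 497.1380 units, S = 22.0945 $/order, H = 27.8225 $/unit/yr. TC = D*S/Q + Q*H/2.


Ordering cost = D*S/Q = 46.0216
Holding cost = Q*H/2 = 6915.8110
TC = 46.0216 + 6915.8110 = 6961.8326

6961.8326 $/yr


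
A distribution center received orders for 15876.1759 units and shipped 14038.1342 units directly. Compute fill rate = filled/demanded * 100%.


FR = 14038.1342 / 15876.1759 * 100 = 88.4226

88.4226%


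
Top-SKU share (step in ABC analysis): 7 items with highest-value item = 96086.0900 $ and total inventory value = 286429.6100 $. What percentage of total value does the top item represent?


Top item = 96086.0900
Total = 286429.6100
Percentage = 96086.0900 / 286429.6100 * 100 = 33.5461

33.5461%


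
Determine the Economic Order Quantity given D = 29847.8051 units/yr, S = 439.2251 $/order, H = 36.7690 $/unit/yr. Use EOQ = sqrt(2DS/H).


2*D*S = 2 * 29847.8051 * 439.2251 = 26219810.3597
2*D*S/H = 713095.5522
EOQ = sqrt(713095.5522) = 844.4499

844.4499 units


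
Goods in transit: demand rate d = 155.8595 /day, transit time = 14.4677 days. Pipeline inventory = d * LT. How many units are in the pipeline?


Pipeline = 155.8595 * 14.4677 = 2254.9285

2254.9285 units


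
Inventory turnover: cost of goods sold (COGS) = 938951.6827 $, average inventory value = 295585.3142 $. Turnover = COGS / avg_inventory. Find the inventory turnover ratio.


Turnover = 938951.6827 / 295585.3142 = 3.1766

3.1766


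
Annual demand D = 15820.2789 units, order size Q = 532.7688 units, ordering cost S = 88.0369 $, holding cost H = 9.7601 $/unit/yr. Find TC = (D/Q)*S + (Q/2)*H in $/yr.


Ordering cost = D*S/Q = 2614.2077
Holding cost = Q*H/2 = 2599.9384
TC = 2614.2077 + 2599.9384 = 5214.1461

5214.1461 $/yr


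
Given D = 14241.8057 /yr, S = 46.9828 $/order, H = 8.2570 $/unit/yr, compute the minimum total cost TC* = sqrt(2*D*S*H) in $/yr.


2*D*S*H = 11049846.1746
TC* = sqrt(11049846.1746) = 3324.1309

3324.1309 $/yr


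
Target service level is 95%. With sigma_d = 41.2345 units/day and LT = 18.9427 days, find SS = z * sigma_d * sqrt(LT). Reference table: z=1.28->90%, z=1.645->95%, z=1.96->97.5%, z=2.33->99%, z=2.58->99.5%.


From the table, SL = 95% corresponds to z = 1.645
sqrt(LT) = sqrt(18.9427) = 4.3523
SS = 1.645 * 41.2345 * 4.3523 = 295.2212

295.2212 units


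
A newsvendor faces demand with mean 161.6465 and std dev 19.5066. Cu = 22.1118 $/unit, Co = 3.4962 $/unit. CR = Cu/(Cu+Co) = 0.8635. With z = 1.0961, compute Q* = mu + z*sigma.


CR = Cu/(Cu+Co) = 22.1118/(22.1118+3.4962) = 0.8635
z = 1.0961
Q* = 161.6465 + 1.0961 * 19.5066 = 183.0277

183.0277 units


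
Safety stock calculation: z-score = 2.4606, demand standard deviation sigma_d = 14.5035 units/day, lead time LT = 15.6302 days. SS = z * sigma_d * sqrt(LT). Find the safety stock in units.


sqrt(LT) = sqrt(15.6302) = 3.9535
SS = 2.4606 * 14.5035 * 3.9535 = 141.0900

141.0900 units


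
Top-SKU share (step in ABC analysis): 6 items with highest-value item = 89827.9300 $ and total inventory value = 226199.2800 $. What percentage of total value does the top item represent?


Top item = 89827.9300
Total = 226199.2800
Percentage = 89827.9300 / 226199.2800 * 100 = 39.7119

39.7119%


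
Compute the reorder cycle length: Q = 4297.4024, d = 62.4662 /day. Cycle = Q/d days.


Cycle = 4297.4024 / 62.4662 = 68.7956

68.7956 days


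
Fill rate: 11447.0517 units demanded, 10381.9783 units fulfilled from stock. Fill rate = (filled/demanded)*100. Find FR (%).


FR = 10381.9783 / 11447.0517 * 100 = 90.6957

90.6957%


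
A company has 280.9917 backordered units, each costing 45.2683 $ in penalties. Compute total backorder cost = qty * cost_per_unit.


Total = 280.9917 * 45.2683 = 12720.0166

12720.0166 $


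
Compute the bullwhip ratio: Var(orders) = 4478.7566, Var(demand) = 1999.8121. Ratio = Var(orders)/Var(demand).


BW = 4478.7566 / 1999.8121 = 2.2396

2.2396


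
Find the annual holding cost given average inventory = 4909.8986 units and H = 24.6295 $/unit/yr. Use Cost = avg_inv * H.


Cost = 4909.8986 * 24.6295 = 120928.3476

120928.3476 $/yr


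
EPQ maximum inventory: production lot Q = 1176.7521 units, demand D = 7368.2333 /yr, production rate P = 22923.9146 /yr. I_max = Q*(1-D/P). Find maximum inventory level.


D/P = 0.3214
1 - D/P = 0.6786
I_max = 1176.7521 * 0.6786 = 798.5190

798.5190 units


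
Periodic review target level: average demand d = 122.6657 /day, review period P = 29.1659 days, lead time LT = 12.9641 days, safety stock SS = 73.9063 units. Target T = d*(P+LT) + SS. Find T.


P + LT = 42.1300
d*(P+LT) = 122.6657 * 42.1300 = 5167.9059
T = 5167.9059 + 73.9063 = 5241.8122

5241.8122 units


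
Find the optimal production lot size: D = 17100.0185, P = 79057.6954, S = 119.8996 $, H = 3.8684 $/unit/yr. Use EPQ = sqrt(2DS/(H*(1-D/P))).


1 - D/P = 1 - 0.2163 = 0.7837
H*(1-D/P) = 3.0317
2DS = 4100570.7563
EPQ = sqrt(1352576.8815) = 1163.0034

1163.0034 units


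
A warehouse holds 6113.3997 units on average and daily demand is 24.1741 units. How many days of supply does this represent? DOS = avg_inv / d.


DOS = 6113.3997 / 24.1741 = 252.8905

252.8905 days


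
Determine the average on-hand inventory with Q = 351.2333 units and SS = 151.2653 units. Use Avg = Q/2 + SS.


Q/2 = 175.6166
Avg = 175.6166 + 151.2653 = 326.8819

326.8819 units


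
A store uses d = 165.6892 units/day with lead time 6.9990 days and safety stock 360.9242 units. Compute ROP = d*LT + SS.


d*LT = 165.6892 * 6.9990 = 1159.6587
ROP = 1159.6587 + 360.9242 = 1520.5829

1520.5829 units


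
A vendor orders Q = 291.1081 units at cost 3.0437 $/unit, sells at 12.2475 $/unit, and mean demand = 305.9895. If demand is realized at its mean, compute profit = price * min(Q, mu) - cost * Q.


Sales at mu = min(291.1081, 305.9895) = 291.1081
Revenue = 12.2475 * 291.1081 = 3565.3465
Total cost = 3.0437 * 291.1081 = 886.0457
Profit = 3565.3465 - 886.0457 = 2679.3007

2679.3007 $


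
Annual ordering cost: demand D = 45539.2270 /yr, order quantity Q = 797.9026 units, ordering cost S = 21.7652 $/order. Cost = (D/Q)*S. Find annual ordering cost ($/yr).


Number of orders = D/Q = 57.0737
Cost = 57.0737 * 21.7652 = 1242.2198

1242.2198 $/yr


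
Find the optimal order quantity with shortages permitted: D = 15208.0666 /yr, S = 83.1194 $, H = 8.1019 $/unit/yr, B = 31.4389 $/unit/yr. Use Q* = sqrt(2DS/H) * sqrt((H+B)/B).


sqrt(2DS/H) = 558.6114
sqrt((H+B)/B) = 1.1215
Q* = 558.6114 * 1.1215 = 626.4679

626.4679 units


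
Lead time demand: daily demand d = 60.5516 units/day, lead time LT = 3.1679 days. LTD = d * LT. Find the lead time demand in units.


LTD = 60.5516 * 3.1679 = 191.8214

191.8214 units


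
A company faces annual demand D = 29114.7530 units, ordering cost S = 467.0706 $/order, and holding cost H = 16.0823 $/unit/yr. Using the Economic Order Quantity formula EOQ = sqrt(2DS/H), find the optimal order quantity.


2*D*S = 2 * 29114.7530 * 467.0706 = 27197290.3051
2*D*S/H = 1691131.8844
EOQ = sqrt(1691131.8844) = 1300.4353

1300.4353 units


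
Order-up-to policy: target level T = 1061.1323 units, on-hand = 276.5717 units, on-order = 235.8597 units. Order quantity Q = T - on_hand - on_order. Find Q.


Inventory position = OH + OO = 276.5717 + 235.8597 = 512.4314
Q = 1061.1323 - 512.4314 = 548.7009

548.7009 units


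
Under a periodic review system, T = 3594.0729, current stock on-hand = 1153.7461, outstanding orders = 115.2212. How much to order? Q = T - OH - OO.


Inventory position = OH + OO = 1153.7461 + 115.2212 = 1268.9673
Q = 3594.0729 - 1268.9673 = 2325.1056

2325.1056 units


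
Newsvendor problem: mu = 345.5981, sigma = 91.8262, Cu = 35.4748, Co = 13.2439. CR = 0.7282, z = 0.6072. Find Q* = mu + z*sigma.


CR = Cu/(Cu+Co) = 35.4748/(35.4748+13.2439) = 0.7282
z = 0.6072
Q* = 345.5981 + 0.6072 * 91.8262 = 401.3550

401.3550 units


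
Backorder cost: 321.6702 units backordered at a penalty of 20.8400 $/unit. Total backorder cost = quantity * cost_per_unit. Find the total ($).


Total = 321.6702 * 20.8400 = 6703.6070

6703.6070 $


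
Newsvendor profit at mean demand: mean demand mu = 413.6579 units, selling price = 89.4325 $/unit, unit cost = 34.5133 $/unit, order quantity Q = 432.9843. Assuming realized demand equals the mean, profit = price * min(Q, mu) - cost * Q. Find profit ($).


Sales at mu = min(432.9843, 413.6579) = 413.6579
Revenue = 89.4325 * 413.6579 = 36994.4601
Total cost = 34.5133 * 432.9843 = 14943.7170
Profit = 36994.4601 - 14943.7170 = 22050.7431

22050.7431 $


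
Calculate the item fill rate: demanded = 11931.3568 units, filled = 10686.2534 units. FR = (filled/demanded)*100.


FR = 10686.2534 / 11931.3568 * 100 = 89.5644

89.5644%


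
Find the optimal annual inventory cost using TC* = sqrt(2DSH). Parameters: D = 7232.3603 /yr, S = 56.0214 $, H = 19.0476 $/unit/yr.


2*D*S*H = 15434915.9674
TC* = sqrt(15434915.9674) = 3928.7296

3928.7296 $/yr


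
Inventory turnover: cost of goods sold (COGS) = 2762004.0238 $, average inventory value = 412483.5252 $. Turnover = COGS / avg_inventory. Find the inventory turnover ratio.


Turnover = 2762004.0238 / 412483.5252 = 6.6960

6.6960


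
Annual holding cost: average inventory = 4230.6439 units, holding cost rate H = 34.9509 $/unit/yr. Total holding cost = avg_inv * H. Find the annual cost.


Cost = 4230.6439 * 34.9509 = 147864.8119

147864.8119 $/yr


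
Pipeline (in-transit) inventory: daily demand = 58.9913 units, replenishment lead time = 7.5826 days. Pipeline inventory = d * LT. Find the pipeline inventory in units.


Pipeline = 58.9913 * 7.5826 = 447.3074

447.3074 units


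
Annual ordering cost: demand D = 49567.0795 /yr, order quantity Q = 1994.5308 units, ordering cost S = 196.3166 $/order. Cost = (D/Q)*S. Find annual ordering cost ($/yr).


Number of orders = D/Q = 24.8515
Cost = 24.8515 * 196.3166 = 4878.7617

4878.7617 $/yr


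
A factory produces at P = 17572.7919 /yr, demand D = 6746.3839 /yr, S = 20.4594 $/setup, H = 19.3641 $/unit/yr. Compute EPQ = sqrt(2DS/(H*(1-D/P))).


1 - D/P = 1 - 0.3839 = 0.6161
H*(1-D/P) = 11.9300
2DS = 276053.9335
EPQ = sqrt(23139.4483) = 152.1166

152.1166 units


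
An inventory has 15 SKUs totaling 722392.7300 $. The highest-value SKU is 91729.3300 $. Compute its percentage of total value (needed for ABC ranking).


Top item = 91729.3300
Total = 722392.7300
Percentage = 91729.3300 / 722392.7300 * 100 = 12.6980

12.6980%


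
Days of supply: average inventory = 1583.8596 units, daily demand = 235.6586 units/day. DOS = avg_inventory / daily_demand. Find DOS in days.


DOS = 1583.8596 / 235.6586 = 6.7210

6.7210 days


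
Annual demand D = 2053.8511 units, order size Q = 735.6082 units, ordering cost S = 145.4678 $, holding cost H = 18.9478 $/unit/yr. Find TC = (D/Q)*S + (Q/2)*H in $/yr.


Ordering cost = D*S/Q = 406.1526
Holding cost = Q*H/2 = 6969.0785
TC = 406.1526 + 6969.0785 = 7375.2312

7375.2312 $/yr


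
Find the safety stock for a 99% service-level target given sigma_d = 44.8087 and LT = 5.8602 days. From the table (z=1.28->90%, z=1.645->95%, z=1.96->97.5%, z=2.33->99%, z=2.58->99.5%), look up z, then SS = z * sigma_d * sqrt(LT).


From the table, SL = 99% corresponds to z = 2.33
sqrt(LT) = sqrt(5.8602) = 2.4208
SS = 2.33 * 44.8087 * 2.4208 = 252.7403

252.7403 units


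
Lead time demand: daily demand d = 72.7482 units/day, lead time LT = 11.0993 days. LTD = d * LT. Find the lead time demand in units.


LTD = 72.7482 * 11.0993 = 807.4541

807.4541 units


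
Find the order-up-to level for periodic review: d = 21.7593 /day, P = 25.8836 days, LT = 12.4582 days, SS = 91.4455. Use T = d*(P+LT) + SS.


P + LT = 38.3418
d*(P+LT) = 21.7593 * 38.3418 = 834.2907
T = 834.2907 + 91.4455 = 925.7362

925.7362 units


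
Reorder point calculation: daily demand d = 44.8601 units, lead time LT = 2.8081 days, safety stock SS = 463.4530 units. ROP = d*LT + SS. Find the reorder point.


d*LT = 44.8601 * 2.8081 = 125.9716
ROP = 125.9716 + 463.4530 = 589.4246

589.4246 units


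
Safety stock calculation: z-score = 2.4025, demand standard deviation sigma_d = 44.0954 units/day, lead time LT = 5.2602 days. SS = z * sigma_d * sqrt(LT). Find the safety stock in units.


sqrt(LT) = sqrt(5.2602) = 2.2935
SS = 2.4025 * 44.0954 * 2.2935 = 242.9729

242.9729 units


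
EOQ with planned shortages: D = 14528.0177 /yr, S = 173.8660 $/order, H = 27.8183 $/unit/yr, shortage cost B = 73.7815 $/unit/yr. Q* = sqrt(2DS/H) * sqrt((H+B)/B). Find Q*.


sqrt(2DS/H) = 426.1478
sqrt((H+B)/B) = 1.1735
Q* = 426.1478 * 1.1735 = 500.0724

500.0724 units


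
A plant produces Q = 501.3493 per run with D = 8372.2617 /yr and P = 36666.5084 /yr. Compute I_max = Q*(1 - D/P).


D/P = 0.2283
1 - D/P = 0.7717
I_max = 501.3493 * 0.7717 = 386.8735

386.8735 units


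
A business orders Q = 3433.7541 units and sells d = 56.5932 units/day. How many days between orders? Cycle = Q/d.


Cycle = 3433.7541 / 56.5932 = 60.6743

60.6743 days


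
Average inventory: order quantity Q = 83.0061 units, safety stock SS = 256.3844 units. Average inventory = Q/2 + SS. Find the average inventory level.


Q/2 = 41.5031
Avg = 41.5031 + 256.3844 = 297.8875

297.8875 units


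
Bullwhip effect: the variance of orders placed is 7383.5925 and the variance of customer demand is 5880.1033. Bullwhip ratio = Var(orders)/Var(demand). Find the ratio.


BW = 7383.5925 / 5880.1033 = 1.2557

1.2557


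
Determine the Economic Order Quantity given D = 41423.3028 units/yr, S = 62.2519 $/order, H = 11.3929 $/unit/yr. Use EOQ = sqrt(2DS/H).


2*D*S = 2 * 41423.3028 * 62.2519 = 5157358.6072
2*D*S/H = 452681.8112
EOQ = sqrt(452681.8112) = 672.8163

672.8163 units


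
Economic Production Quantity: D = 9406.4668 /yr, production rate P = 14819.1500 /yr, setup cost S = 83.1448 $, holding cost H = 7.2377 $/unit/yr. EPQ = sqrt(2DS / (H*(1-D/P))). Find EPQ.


1 - D/P = 1 - 0.6348 = 0.3652
H*(1-D/P) = 2.6436
2DS = 1564197.6016
EPQ = sqrt(591700.2093) = 769.2205

769.2205 units


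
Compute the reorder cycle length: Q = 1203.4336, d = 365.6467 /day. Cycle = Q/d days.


Cycle = 1203.4336 / 365.6467 = 3.2912

3.2912 days


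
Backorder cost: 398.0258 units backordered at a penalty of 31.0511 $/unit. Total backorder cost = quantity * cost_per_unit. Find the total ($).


Total = 398.0258 * 31.0511 = 12359.1389

12359.1389 $


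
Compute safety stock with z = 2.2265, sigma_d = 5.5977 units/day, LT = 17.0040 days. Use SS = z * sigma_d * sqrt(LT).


sqrt(LT) = sqrt(17.0040) = 4.1236
SS = 2.2265 * 5.5977 * 4.1236 = 51.3935

51.3935 units


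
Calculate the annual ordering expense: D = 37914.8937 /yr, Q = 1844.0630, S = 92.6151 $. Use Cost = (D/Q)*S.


Number of orders = D/Q = 20.5605
Cost = 20.5605 * 92.6151 = 1904.2146

1904.2146 $/yr


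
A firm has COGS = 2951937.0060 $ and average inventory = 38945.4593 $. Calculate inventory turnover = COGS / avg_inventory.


Turnover = 2951937.0060 / 38945.4593 = 75.7967

75.7967


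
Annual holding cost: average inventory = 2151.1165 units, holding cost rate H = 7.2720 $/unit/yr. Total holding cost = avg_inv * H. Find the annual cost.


Cost = 2151.1165 * 7.2720 = 15642.9192

15642.9192 $/yr


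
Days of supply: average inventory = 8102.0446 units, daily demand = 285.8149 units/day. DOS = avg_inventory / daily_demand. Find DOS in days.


DOS = 8102.0446 / 285.8149 = 28.3472

28.3472 days


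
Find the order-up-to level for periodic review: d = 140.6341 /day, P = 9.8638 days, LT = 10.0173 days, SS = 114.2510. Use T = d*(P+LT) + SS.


P + LT = 19.8811
d*(P+LT) = 140.6341 * 19.8811 = 2795.9606
T = 2795.9606 + 114.2510 = 2910.2116

2910.2116 units


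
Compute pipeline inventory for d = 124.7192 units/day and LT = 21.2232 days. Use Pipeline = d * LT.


Pipeline = 124.7192 * 21.2232 = 2646.9405

2646.9405 units


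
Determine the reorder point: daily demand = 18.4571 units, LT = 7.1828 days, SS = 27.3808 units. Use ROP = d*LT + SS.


d*LT = 18.4571 * 7.1828 = 132.5737
ROP = 132.5737 + 27.3808 = 159.9545

159.9545 units


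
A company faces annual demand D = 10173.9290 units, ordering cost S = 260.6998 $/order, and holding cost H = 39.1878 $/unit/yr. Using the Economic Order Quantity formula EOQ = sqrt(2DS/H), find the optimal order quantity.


2*D*S = 2 * 10173.9290 * 260.6998 = 5304682.5110
2*D*S/H = 135365.6626
EOQ = sqrt(135365.6626) = 367.9207

367.9207 units


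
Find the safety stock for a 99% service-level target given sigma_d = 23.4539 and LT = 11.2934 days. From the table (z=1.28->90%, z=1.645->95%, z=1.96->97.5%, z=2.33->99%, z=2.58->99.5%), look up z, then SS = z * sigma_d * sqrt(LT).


From the table, SL = 99% corresponds to z = 2.33
sqrt(LT) = sqrt(11.2934) = 3.3606
SS = 2.33 * 23.4539 * 3.3606 = 183.6468

183.6468 units


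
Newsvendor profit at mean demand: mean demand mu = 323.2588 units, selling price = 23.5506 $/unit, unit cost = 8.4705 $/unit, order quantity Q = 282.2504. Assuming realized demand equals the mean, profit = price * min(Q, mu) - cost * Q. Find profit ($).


Sales at mu = min(282.2504, 323.2588) = 282.2504
Revenue = 23.5506 * 282.2504 = 6647.1663
Total cost = 8.4705 * 282.2504 = 2390.8020
Profit = 6647.1663 - 2390.8020 = 4256.3643

4256.3643 $


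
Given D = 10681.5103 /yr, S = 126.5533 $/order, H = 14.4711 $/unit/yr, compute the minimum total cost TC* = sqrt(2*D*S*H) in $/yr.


2*D*S*H = 39123498.0402
TC* = sqrt(39123498.0402) = 6254.8779

6254.8779 $/yr


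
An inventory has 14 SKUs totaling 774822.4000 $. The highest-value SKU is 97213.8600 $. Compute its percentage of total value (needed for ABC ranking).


Top item = 97213.8600
Total = 774822.4000
Percentage = 97213.8600 / 774822.4000 * 100 = 12.5466

12.5466%


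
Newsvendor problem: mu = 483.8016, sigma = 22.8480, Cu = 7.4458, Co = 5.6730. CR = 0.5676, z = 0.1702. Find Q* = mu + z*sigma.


CR = Cu/(Cu+Co) = 7.4458/(7.4458+5.6730) = 0.5676
z = 0.1702
Q* = 483.8016 + 0.1702 * 22.8480 = 487.6903

487.6903 units


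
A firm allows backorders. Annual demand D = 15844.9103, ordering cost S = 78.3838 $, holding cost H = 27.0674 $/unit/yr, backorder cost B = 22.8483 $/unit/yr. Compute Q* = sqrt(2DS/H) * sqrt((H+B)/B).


sqrt(2DS/H) = 302.9352
sqrt((H+B)/B) = 1.4781
Q* = 302.9352 * 1.4781 = 447.7560

447.7560 units


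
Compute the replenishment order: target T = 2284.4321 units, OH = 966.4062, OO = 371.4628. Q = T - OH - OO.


Inventory position = OH + OO = 966.4062 + 371.4628 = 1337.8690
Q = 2284.4321 - 1337.8690 = 946.5631

946.5631 units


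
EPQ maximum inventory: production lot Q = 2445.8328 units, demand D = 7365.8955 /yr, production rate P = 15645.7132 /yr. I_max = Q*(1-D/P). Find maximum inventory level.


D/P = 0.4708
1 - D/P = 0.5292
I_max = 2445.8328 * 0.5292 = 1294.3513

1294.3513 units


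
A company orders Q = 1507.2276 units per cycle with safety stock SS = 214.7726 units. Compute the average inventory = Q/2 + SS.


Q/2 = 753.6138
Avg = 753.6138 + 214.7726 = 968.3864

968.3864 units


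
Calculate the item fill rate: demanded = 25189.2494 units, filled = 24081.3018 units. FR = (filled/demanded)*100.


FR = 24081.3018 / 25189.2494 * 100 = 95.6015

95.6015%


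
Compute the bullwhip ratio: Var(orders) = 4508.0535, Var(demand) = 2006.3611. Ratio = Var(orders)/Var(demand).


BW = 4508.0535 / 2006.3611 = 2.2469

2.2469


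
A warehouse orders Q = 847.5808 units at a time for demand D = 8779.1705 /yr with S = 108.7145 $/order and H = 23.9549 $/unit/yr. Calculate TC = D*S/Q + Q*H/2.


Ordering cost = D*S/Q = 1126.0556
Holding cost = Q*H/2 = 10151.8567
TC = 1126.0556 + 10151.8567 = 11277.9123

11277.9123 $/yr


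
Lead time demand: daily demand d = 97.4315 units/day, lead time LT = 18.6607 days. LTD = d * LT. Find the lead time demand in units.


LTD = 97.4315 * 18.6607 = 1818.1400

1818.1400 units


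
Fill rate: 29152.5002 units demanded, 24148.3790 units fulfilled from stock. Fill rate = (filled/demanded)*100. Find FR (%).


FR = 24148.3790 / 29152.5002 * 100 = 82.8347

82.8347%


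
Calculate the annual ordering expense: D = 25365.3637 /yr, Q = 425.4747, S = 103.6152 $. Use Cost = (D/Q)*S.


Number of orders = D/Q = 59.6166
Cost = 59.6166 * 103.6152 = 6177.1881

6177.1881 $/yr


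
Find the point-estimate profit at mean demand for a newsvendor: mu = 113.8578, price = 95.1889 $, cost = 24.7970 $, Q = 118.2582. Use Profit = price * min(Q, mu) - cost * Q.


Sales at mu = min(118.2582, 113.8578) = 113.8578
Revenue = 95.1889 * 113.8578 = 10837.9987
Total cost = 24.7970 * 118.2582 = 2932.4486
Profit = 10837.9987 - 2932.4486 = 7905.5502

7905.5502 $


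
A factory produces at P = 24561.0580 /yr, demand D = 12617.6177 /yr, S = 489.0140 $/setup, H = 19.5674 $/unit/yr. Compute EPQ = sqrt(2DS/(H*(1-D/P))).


1 - D/P = 1 - 0.5137 = 0.4863
H*(1-D/P) = 9.5151
2DS = 12340383.4039
EPQ = sqrt(1296919.9104) = 1138.8239

1138.8239 units


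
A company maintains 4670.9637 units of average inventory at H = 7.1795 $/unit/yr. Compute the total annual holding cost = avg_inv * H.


Cost = 4670.9637 * 7.1795 = 33535.1839

33535.1839 $/yr


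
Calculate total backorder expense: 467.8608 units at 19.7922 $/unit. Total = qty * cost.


Total = 467.8608 * 19.7922 = 9259.9945

9259.9945 $


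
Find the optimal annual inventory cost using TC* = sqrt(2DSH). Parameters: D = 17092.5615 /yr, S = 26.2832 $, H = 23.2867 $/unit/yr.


2*D*S*H = 20922970.1228
TC* = sqrt(20922970.1228) = 4574.1633

4574.1633 $/yr


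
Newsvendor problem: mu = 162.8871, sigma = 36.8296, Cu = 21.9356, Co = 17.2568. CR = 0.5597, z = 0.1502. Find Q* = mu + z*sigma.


CR = Cu/(Cu+Co) = 21.9356/(21.9356+17.2568) = 0.5597
z = 0.1502
Q* = 162.8871 + 0.1502 * 36.8296 = 168.4189

168.4189 units


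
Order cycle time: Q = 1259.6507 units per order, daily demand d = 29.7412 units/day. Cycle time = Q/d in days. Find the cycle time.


Cycle = 1259.6507 / 29.7412 = 42.3537

42.3537 days


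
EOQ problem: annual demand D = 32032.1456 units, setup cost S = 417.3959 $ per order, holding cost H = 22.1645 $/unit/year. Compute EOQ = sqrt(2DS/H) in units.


2*D*S = 2 * 32032.1456 * 417.3959 = 26740172.4833
2*D*S/H = 1206441.4935
EOQ = sqrt(1206441.4935) = 1098.3813

1098.3813 units


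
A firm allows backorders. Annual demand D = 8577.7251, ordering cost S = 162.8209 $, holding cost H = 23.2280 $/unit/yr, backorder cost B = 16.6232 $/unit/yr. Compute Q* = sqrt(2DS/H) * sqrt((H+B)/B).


sqrt(2DS/H) = 346.7770
sqrt((H+B)/B) = 1.5483
Q* = 346.7770 * 1.5483 = 536.9250

536.9250 units


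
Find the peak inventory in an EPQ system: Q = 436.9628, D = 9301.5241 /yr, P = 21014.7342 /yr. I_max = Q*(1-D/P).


D/P = 0.4426
1 - D/P = 0.5574
I_max = 436.9628 * 0.5574 = 243.5547

243.5547 units


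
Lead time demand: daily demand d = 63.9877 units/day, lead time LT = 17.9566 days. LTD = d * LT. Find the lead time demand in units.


LTD = 63.9877 * 17.9566 = 1149.0015

1149.0015 units


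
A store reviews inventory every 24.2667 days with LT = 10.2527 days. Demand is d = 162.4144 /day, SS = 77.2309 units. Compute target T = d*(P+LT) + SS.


P + LT = 34.5194
d*(P+LT) = 162.4144 * 34.5194 = 5606.4476
T = 5606.4476 + 77.2309 = 5683.6785

5683.6785 units


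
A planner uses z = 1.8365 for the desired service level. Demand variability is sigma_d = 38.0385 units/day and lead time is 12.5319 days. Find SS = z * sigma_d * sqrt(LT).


sqrt(LT) = sqrt(12.5319) = 3.5400
SS = 1.8365 * 38.0385 * 3.5400 = 247.2992

247.2992 units


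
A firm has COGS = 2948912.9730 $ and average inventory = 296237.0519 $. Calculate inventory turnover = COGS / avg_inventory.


Turnover = 2948912.9730 / 296237.0519 = 9.9546

9.9546


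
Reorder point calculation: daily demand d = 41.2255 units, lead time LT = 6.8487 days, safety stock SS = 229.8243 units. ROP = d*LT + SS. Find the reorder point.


d*LT = 41.2255 * 6.8487 = 282.3411
ROP = 282.3411 + 229.8243 = 512.1654

512.1654 units


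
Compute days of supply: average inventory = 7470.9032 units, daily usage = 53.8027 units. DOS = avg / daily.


DOS = 7470.9032 / 53.8027 = 138.8574

138.8574 days


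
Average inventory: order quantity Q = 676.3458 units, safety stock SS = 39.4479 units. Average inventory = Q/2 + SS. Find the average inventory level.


Q/2 = 338.1729
Avg = 338.1729 + 39.4479 = 377.6208

377.6208 units


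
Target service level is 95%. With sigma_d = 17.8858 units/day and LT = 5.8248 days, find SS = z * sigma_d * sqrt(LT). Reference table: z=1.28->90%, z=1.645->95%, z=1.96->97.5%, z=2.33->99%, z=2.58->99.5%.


From the table, SL = 95% corresponds to z = 1.645
sqrt(LT) = sqrt(5.8248) = 2.4135
SS = 1.645 * 17.8858 * 2.4135 = 71.0092

71.0092 units


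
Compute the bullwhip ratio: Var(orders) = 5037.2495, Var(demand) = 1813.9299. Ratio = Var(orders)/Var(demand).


BW = 5037.2495 / 1813.9299 = 2.7770

2.7770


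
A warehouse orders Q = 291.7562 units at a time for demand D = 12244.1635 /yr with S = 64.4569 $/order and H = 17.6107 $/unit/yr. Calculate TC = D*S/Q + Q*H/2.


Ordering cost = D*S/Q = 2705.0696
Holding cost = Q*H/2 = 2569.0155
TC = 2705.0696 + 2569.0155 = 5274.0850

5274.0850 $/yr


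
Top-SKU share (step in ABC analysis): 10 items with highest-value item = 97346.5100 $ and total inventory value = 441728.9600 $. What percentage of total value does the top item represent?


Top item = 97346.5100
Total = 441728.9600
Percentage = 97346.5100 / 441728.9600 * 100 = 22.0376

22.0376%


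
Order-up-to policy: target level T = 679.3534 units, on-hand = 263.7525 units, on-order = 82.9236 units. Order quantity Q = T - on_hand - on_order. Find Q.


Inventory position = OH + OO = 263.7525 + 82.9236 = 346.6761
Q = 679.3534 - 346.6761 = 332.6773

332.6773 units


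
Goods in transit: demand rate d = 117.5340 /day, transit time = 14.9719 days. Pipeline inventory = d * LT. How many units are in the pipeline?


Pipeline = 117.5340 * 14.9719 = 1759.7073

1759.7073 units


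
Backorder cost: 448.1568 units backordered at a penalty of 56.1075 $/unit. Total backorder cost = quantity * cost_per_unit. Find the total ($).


Total = 448.1568 * 56.1075 = 25144.9577

25144.9577 $


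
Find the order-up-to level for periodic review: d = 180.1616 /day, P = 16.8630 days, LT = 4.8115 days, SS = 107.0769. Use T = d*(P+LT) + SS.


P + LT = 21.6745
d*(P+LT) = 180.1616 * 21.6745 = 3904.9126
T = 3904.9126 + 107.0769 = 4011.9895

4011.9895 units


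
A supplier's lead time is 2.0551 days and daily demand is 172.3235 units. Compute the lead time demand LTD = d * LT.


LTD = 172.3235 * 2.0551 = 354.1420

354.1420 units


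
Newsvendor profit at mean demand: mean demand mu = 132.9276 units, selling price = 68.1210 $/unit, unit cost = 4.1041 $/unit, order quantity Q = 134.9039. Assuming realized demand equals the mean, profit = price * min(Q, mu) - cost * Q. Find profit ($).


Sales at mu = min(134.9039, 132.9276) = 132.9276
Revenue = 68.1210 * 132.9276 = 9055.1610
Total cost = 4.1041 * 134.9039 = 553.6591
Profit = 9055.1610 - 553.6591 = 8501.5019

8501.5019 $


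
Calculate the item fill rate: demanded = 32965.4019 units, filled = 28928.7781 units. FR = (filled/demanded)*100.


FR = 28928.7781 / 32965.4019 * 100 = 87.7550

87.7550%


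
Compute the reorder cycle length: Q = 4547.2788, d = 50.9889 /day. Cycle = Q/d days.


Cycle = 4547.2788 / 50.9889 = 89.1817

89.1817 days


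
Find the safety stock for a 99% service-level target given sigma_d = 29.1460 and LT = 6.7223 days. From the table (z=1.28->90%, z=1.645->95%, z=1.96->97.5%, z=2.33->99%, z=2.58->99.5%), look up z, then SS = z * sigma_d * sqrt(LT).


From the table, SL = 99% corresponds to z = 2.33
sqrt(LT) = sqrt(6.7223) = 2.5927
SS = 2.33 * 29.1460 * 2.5927 = 176.0734

176.0734 units


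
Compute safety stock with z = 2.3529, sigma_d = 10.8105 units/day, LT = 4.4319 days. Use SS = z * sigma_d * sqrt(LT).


sqrt(LT) = sqrt(4.4319) = 2.1052
SS = 2.3529 * 10.8105 * 2.1052 = 53.5481

53.5481 units


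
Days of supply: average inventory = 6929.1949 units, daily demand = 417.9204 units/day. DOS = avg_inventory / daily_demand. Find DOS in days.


DOS = 6929.1949 / 417.9204 = 16.5802

16.5802 days


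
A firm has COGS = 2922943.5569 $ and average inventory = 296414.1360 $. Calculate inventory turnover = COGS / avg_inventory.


Turnover = 2922943.5569 / 296414.1360 = 9.8610

9.8610


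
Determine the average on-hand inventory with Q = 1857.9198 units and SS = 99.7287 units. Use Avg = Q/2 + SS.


Q/2 = 928.9599
Avg = 928.9599 + 99.7287 = 1028.6886

1028.6886 units


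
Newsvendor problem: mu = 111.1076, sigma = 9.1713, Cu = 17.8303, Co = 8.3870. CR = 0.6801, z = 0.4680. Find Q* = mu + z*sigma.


CR = Cu/(Cu+Co) = 17.8303/(17.8303+8.3870) = 0.6801
z = 0.4680
Q* = 111.1076 + 0.4680 * 9.1713 = 115.3998

115.3998 units


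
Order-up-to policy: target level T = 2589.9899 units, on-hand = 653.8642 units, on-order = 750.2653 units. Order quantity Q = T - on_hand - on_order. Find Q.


Inventory position = OH + OO = 653.8642 + 750.2653 = 1404.1295
Q = 2589.9899 - 1404.1295 = 1185.8604

1185.8604 units


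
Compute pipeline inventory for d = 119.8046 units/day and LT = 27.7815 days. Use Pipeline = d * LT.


Pipeline = 119.8046 * 27.7815 = 3328.3515

3328.3515 units


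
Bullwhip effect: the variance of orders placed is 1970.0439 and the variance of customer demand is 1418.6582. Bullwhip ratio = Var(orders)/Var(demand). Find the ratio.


BW = 1970.0439 / 1418.6582 = 1.3887

1.3887


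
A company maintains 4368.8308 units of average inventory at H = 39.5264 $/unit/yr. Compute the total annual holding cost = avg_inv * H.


Cost = 4368.8308 * 39.5264 = 172684.1537

172684.1537 $/yr


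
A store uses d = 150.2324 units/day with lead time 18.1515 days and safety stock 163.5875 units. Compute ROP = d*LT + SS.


d*LT = 150.2324 * 18.1515 = 2726.9434
ROP = 2726.9434 + 163.5875 = 2890.5309

2890.5309 units


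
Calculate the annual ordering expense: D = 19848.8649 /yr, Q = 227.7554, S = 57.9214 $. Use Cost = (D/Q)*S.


Number of orders = D/Q = 87.1499
Cost = 87.1499 * 57.9214 = 5047.8454

5047.8454 $/yr


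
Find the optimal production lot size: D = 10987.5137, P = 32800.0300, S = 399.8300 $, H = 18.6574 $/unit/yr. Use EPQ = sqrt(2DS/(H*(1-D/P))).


1 - D/P = 1 - 0.3350 = 0.6650
H*(1-D/P) = 12.4075
2DS = 8786275.2053
EPQ = sqrt(708144.9326) = 841.5135

841.5135 units


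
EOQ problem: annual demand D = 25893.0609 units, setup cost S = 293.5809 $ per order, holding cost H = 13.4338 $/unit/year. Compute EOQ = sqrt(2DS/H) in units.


2*D*S = 2 * 25893.0609 * 293.5809 = 15203416.2456
2*D*S/H = 1131728.6431
EOQ = sqrt(1131728.6431) = 1063.8274

1063.8274 units


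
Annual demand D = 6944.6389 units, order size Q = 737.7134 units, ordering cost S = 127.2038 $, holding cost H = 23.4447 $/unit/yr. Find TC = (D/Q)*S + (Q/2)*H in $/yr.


Ordering cost = D*S/Q = 1197.4629
Holding cost = Q*H/2 = 8647.7347
TC = 1197.4629 + 8647.7347 = 9845.1976

9845.1976 $/yr


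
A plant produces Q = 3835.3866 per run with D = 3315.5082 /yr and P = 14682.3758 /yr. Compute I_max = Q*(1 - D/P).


D/P = 0.2258
1 - D/P = 0.7742
I_max = 3835.3866 * 0.7742 = 2969.2968

2969.2968 units


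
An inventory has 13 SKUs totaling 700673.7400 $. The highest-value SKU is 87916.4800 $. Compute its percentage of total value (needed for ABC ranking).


Top item = 87916.4800
Total = 700673.7400
Percentage = 87916.4800 / 700673.7400 * 100 = 12.5474

12.5474%


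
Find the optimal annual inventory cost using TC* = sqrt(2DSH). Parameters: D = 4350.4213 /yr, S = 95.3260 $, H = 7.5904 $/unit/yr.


2*D*S*H = 6295603.1662
TC* = sqrt(6295603.1662) = 2509.1041

2509.1041 $/yr


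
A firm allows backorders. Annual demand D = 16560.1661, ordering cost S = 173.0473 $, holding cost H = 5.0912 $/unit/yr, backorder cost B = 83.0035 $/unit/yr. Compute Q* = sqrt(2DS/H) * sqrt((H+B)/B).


sqrt(2DS/H) = 1061.0105
sqrt((H+B)/B) = 1.0302
Q* = 1061.0105 * 1.0302 = 1093.0659

1093.0659 units


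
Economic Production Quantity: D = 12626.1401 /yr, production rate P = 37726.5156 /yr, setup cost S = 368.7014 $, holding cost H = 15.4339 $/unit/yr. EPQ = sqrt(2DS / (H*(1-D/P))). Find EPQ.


1 - D/P = 1 - 0.3347 = 0.6653
H*(1-D/P) = 10.2686
2DS = 9310551.0629
EPQ = sqrt(906705.3569) = 952.2108

952.2108 units


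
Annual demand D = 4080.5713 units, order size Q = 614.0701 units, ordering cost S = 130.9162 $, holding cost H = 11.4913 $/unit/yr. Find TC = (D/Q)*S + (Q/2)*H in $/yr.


Ordering cost = D*S/Q = 869.9542
Holding cost = Q*H/2 = 3528.2319
TC = 869.9542 + 3528.2319 = 4398.1861

4398.1861 $/yr


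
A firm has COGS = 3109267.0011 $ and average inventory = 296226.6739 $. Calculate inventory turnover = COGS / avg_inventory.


Turnover = 3109267.0011 / 296226.6739 = 10.4962

10.4962


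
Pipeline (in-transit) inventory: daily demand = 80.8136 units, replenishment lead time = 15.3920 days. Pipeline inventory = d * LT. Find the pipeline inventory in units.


Pipeline = 80.8136 * 15.3920 = 1243.8829

1243.8829 units


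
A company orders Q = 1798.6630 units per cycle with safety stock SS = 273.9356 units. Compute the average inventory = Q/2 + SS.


Q/2 = 899.3315
Avg = 899.3315 + 273.9356 = 1173.2671

1173.2671 units


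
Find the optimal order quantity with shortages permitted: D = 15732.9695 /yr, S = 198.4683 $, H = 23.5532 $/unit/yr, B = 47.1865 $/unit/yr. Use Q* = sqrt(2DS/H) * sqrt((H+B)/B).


sqrt(2DS/H) = 514.9214
sqrt((H+B)/B) = 1.2244
Q* = 514.9214 * 1.2244 = 630.4689

630.4689 units


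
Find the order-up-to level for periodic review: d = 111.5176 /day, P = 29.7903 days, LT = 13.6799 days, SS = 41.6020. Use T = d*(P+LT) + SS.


P + LT = 43.4702
d*(P+LT) = 111.5176 * 43.4702 = 4847.6924
T = 4847.6924 + 41.6020 = 4889.2944

4889.2944 units


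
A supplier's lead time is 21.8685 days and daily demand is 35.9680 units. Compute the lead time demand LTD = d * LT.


LTD = 35.9680 * 21.8685 = 786.5662

786.5662 units


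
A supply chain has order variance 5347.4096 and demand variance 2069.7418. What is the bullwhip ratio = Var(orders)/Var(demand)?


BW = 5347.4096 / 2069.7418 = 2.5836

2.5836


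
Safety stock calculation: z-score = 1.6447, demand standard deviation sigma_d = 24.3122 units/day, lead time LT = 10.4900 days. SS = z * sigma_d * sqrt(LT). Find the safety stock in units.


sqrt(LT) = sqrt(10.4900) = 3.2388
SS = 1.6447 * 24.3122 * 3.2388 = 129.5086

129.5086 units


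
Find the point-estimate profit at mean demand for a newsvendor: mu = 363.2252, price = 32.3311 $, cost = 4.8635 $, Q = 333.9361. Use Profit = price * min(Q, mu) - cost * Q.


Sales at mu = min(333.9361, 363.2252) = 333.9361
Revenue = 32.3311 * 333.9361 = 10796.5214
Total cost = 4.8635 * 333.9361 = 1624.0982
Profit = 10796.5214 - 1624.0982 = 9172.4232

9172.4232 $


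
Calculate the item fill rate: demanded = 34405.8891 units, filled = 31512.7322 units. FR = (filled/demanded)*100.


FR = 31512.7322 / 34405.8891 * 100 = 91.5911

91.5911%


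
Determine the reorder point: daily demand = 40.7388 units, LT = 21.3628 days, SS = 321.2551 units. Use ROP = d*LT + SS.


d*LT = 40.7388 * 21.3628 = 870.2948
ROP = 870.2948 + 321.2551 = 1191.5499

1191.5499 units


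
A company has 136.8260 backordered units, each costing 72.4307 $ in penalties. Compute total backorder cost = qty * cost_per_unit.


Total = 136.8260 * 72.4307 = 9910.4030

9910.4030 $


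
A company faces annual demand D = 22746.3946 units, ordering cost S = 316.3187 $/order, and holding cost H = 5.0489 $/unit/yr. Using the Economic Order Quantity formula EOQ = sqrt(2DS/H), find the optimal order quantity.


2*D*S = 2 * 22746.3946 * 316.3187 = 14390219.9391
2*D*S/H = 2850169.3318
EOQ = sqrt(2850169.3318) = 1688.2445

1688.2445 units


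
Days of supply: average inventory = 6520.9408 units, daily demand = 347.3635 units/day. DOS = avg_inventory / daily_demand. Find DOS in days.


DOS = 6520.9408 / 347.3635 = 18.7727

18.7727 days


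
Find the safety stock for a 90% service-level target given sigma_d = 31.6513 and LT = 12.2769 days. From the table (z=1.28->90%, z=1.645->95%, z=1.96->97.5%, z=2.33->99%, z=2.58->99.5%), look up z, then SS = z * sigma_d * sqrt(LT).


From the table, SL = 90% corresponds to z = 1.28
sqrt(LT) = sqrt(12.2769) = 3.5038
SS = 1.28 * 31.6513 * 3.5038 = 141.9534

141.9534 units


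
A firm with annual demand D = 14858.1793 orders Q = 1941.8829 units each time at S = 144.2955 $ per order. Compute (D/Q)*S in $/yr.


Number of orders = D/Q = 7.6514
Cost = 7.6514 * 144.2955 = 1104.0668

1104.0668 $/yr


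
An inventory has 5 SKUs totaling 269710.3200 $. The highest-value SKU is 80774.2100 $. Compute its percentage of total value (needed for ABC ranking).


Top item = 80774.2100
Total = 269710.3200
Percentage = 80774.2100 / 269710.3200 * 100 = 29.9485

29.9485%


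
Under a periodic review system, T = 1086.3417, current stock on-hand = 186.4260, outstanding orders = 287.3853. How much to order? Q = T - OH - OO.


Inventory position = OH + OO = 186.4260 + 287.3853 = 473.8113
Q = 1086.3417 - 473.8113 = 612.5304

612.5304 units


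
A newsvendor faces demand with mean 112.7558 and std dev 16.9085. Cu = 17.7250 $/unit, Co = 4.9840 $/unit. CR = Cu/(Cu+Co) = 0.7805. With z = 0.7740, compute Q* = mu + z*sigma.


CR = Cu/(Cu+Co) = 17.7250/(17.7250+4.9840) = 0.7805
z = 0.7740
Q* = 112.7558 + 0.7740 * 16.9085 = 125.8430

125.8430 units


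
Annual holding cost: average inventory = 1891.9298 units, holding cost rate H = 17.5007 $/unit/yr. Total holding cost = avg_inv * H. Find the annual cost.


Cost = 1891.9298 * 17.5007 = 33110.0959

33110.0959 $/yr


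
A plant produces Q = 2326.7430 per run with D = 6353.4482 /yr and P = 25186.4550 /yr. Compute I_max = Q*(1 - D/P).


D/P = 0.2523
1 - D/P = 0.7477
I_max = 2326.7430 * 0.7477 = 1739.8068

1739.8068 units


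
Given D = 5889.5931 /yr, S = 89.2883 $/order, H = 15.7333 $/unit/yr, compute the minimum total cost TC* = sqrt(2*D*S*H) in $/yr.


2*D*S*H = 16547396.1845
TC* = sqrt(16547396.1845) = 4067.8491

4067.8491 $/yr


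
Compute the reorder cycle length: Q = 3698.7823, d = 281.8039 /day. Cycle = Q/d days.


Cycle = 3698.7823 / 281.8039 = 13.1254

13.1254 days


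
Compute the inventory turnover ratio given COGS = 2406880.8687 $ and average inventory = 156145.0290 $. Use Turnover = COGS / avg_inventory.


Turnover = 2406880.8687 / 156145.0290 = 15.4144

15.4144


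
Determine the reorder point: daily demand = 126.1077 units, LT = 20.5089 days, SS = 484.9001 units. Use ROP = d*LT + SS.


d*LT = 126.1077 * 20.5089 = 2586.3302
ROP = 2586.3302 + 484.9001 = 3071.2303

3071.2303 units


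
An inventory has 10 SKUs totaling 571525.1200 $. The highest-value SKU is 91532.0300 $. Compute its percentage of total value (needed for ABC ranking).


Top item = 91532.0300
Total = 571525.1200
Percentage = 91532.0300 / 571525.1200 * 100 = 16.0154

16.0154%


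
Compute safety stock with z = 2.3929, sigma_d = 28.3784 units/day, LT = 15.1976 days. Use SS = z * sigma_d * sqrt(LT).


sqrt(LT) = sqrt(15.1976) = 3.8984
SS = 2.3929 * 28.3784 * 3.8984 = 264.7280

264.7280 units


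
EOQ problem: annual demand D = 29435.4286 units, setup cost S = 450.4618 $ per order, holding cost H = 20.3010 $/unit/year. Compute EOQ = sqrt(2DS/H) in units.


2*D*S = 2 * 29435.4286 * 450.4618 = 26519072.3019
2*D*S/H = 1306293.8920
EOQ = sqrt(1306293.8920) = 1142.9321

1142.9321 units
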